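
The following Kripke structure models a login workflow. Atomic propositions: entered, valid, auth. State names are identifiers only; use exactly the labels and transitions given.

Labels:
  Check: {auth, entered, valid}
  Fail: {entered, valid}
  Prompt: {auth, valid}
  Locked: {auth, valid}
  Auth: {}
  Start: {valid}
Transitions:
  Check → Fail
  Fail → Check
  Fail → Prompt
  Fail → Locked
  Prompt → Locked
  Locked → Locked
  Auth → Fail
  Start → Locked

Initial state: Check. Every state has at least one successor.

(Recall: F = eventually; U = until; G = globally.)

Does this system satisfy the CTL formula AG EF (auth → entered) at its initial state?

States satisfying EF (auth → entered): {Check, Fail, Auth, Start}.
States satisfying AG EF (auth → entered): ∅.
Locked is reachable from Check and violates EF (auth → entered), so AG fails at Check.
Check ∉ Sat(AG EF (auth → entered)).

Violated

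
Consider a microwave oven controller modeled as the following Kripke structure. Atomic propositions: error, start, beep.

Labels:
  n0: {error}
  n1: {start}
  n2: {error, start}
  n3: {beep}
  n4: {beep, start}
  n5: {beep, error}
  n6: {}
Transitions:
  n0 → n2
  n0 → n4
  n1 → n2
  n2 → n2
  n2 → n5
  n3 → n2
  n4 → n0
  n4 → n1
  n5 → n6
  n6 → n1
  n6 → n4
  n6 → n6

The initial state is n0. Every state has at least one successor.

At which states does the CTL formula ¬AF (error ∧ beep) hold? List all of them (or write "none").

{n0, n1, n2, n3, n4, n6}

States satisfying error ∧ beep: {n5}.
States satisfying AF (error ∧ beep): {n5}.
States satisfying ¬AF (error ∧ beep): {n0, n1, n2, n3, n4, n6}.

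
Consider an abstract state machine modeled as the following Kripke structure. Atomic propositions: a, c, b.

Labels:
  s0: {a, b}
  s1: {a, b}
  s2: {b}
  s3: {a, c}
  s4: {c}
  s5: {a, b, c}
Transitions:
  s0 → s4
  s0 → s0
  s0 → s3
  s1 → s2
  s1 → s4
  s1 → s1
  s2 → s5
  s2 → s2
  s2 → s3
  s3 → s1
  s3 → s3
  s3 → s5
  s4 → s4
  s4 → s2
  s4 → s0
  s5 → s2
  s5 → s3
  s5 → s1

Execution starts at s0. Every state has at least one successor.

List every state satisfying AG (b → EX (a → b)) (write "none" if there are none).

{s0, s1, s2, s3, s4, s5}

States satisfying b → EX (a → b): {s0, s1, s2, s3, s4, s5}.
States satisfying AG (b → EX (a → b)): {s0, s1, s2, s3, s4, s5}.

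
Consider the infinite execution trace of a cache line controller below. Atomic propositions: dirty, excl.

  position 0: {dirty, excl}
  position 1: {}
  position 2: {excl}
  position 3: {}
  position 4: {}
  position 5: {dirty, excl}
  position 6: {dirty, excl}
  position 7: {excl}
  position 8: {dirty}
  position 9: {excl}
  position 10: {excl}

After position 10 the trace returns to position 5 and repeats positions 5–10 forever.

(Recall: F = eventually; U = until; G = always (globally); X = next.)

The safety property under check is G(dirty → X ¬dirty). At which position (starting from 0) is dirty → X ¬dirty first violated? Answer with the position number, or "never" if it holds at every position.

Check dirty → X ¬dirty at each position in order: 0 ✓, 1 ✓, 2 ✓, 3 ✓, 4 ✓.
At position 5 the labels are {dirty, excl} and the next position 6 has {dirty, excl}, so dirty → X ¬dirty is false there. This is the first violation.

5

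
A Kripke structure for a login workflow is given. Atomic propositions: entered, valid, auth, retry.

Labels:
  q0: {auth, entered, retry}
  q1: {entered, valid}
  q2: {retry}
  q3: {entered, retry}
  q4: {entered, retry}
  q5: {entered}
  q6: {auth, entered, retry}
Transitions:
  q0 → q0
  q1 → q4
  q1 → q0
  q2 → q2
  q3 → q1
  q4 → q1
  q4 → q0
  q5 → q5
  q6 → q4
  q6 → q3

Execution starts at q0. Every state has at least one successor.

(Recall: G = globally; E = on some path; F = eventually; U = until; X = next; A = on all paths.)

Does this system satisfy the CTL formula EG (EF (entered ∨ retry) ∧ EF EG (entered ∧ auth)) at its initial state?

States satisfying EF (entered ∨ retry) ∧ EF EG (entered ∧ auth): {q0, q1, q3, q4, q6}.
States satisfying EG (EF (entered ∨ retry) ∧ EF EG (entered ∧ auth)): {q0, q1, q3, q4, q6}.
q0 ∈ Sat(EG (EF (entered ∨ retry) ∧ EF EG (entered ∧ auth))).

Holds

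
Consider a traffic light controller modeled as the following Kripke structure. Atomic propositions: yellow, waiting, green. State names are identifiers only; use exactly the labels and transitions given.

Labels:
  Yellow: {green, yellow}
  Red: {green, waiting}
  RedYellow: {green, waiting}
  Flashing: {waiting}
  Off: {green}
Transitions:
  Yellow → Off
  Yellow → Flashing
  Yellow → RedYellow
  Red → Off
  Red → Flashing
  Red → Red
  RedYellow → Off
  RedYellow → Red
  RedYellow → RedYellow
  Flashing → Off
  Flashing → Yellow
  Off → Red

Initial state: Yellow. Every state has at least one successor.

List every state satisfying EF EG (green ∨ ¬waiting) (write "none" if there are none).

States satisfying EG (green ∨ ¬waiting): {Yellow, Red, RedYellow, Off}.
States satisfying EF EG (green ∨ ¬waiting): {Yellow, Red, RedYellow, Flashing, Off}.

{Yellow, Red, RedYellow, Flashing, Off}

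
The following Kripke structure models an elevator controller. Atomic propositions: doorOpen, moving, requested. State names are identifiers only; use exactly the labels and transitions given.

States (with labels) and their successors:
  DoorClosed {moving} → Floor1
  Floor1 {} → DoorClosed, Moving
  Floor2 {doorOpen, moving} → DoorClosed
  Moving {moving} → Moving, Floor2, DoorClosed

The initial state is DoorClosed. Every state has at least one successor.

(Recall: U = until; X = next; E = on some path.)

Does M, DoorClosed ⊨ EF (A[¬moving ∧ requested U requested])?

States satisfying A[¬moving ∧ requested U requested]: ∅.
States satisfying EF (A[¬moving ∧ requested U requested]): ∅.
No suitable path/successor from DoorClosed witnesses the formula.
DoorClosed ∉ Sat(EF (A[¬moving ∧ requested U requested])).

Does not hold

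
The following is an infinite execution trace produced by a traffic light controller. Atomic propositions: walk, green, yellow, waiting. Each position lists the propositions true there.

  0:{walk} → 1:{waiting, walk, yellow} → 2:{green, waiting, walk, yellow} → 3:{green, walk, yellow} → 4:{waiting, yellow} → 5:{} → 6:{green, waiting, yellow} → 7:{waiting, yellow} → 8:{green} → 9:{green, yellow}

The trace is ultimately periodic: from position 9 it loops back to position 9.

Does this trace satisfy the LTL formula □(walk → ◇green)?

Yes

walk → ◇green holds at every position 0..9, and those are all positions ever visited, so □(walk → ◇green) holds.
Positions where walk holds: 0, 1, 2, 3.
Check ◇green at each: 0→ok, 1→ok, 2→ok, 3→ok.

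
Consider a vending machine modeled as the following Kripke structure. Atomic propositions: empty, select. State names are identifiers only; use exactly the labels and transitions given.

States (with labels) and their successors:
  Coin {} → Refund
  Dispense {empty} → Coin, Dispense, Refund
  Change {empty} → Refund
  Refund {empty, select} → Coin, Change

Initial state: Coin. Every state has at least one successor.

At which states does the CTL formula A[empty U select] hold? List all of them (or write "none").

States satisfying empty: {Dispense, Change, Refund}.
States satisfying select: {Refund}.
States satisfying A[empty U select]: {Change, Refund}.

{Change, Refund}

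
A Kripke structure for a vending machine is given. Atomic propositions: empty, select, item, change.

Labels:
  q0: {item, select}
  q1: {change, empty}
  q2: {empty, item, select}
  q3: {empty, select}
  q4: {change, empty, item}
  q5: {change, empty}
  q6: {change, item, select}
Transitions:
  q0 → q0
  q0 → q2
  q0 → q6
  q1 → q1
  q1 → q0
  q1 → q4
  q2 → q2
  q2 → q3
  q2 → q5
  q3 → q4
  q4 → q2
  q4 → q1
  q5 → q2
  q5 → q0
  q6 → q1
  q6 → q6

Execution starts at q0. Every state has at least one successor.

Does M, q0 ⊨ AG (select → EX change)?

Yes

States satisfying select → EX change: {q0, q1, q2, q3, q4, q5, q6}.
States satisfying AG (select → EX change): {q0, q1, q2, q3, q4, q5, q6}.
Every state reachable from q0 satisfies select → EX change.
q0 ∈ Sat(AG (select → EX change)).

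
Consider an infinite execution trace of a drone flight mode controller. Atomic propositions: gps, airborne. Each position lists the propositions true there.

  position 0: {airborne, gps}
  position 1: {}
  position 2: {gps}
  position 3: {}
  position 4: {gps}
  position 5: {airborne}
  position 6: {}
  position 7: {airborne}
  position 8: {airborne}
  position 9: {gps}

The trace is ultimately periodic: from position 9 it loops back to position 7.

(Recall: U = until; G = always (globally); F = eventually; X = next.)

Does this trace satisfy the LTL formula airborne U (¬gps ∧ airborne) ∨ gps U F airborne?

Walking from position 0: at position 1, ¬gps ∧ airborne has not yet held and airborne fails, so airborne U (¬gps ∧ airborne) is false.
Walking from position 0: F airborne first holds at position 0, and gps holds at every earlier position along the way, so gps U F airborne holds.
At position 0: airborne U (¬gps ∧ airborne) is false; gps U F airborne is true; so airborne U (¬gps ∧ airborne) ∨ gps U F airborne is true.

Holds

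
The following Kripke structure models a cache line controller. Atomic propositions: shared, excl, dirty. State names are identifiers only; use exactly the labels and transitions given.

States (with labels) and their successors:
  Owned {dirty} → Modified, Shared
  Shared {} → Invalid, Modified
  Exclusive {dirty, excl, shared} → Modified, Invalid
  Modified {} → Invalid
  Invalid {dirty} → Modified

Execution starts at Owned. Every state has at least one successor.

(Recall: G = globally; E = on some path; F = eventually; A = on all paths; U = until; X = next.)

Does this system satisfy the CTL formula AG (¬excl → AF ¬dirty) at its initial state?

States satisfying ¬excl → AF ¬dirty: {Owned, Shared, Exclusive, Modified, Invalid}.
States satisfying AG (¬excl → AF ¬dirty): {Owned, Shared, Exclusive, Modified, Invalid}.
Every state reachable from Owned satisfies ¬excl → AF ¬dirty.
Owned ∈ Sat(AG (¬excl → AF ¬dirty)).

Holds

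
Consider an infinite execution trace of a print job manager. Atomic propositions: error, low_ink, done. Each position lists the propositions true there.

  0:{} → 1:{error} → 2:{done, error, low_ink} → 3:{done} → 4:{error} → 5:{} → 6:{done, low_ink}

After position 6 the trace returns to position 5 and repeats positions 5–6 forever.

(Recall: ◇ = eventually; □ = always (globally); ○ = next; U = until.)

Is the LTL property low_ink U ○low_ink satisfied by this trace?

Walking from position 0: at position 0, ○low_ink has not yet held and low_ink fails, so low_ink U ○low_ink is false.

No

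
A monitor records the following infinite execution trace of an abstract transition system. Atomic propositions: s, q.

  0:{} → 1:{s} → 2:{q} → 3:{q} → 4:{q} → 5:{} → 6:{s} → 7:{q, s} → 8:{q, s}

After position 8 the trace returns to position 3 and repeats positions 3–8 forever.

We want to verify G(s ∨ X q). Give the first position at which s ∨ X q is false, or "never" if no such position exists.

At position 0 the labels are {} and the next position 1 has {s}, so s ∨ X q is false there. This is the first violation.

0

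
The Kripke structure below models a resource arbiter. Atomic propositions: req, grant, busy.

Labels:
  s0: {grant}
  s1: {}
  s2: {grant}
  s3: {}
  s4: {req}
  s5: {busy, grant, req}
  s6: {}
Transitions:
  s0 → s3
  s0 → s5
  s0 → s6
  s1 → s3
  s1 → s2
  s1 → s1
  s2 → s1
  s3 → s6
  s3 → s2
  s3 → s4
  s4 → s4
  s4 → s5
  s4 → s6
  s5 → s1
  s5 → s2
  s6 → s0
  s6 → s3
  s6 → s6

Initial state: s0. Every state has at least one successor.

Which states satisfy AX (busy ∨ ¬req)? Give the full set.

States satisfying busy ∨ ¬req: {s0, s1, s2, s3, s5, s6}.
States satisfying AX (busy ∨ ¬req): {s0, s1, s2, s5, s6}.

{s0, s1, s2, s5, s6}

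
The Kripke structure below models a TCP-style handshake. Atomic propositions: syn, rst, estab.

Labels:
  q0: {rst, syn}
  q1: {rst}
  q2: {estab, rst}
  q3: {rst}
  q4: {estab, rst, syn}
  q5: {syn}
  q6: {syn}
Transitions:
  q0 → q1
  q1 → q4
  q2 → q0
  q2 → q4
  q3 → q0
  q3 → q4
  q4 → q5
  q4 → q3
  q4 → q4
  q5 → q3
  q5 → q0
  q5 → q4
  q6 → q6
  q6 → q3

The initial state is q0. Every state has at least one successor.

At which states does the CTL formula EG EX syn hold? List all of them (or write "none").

{q1, q2, q3, q4, q5, q6}

States satisfying EX syn: {q1, q2, q3, q4, q5, q6}.
States satisfying EG EX syn: {q1, q2, q3, q4, q5, q6}.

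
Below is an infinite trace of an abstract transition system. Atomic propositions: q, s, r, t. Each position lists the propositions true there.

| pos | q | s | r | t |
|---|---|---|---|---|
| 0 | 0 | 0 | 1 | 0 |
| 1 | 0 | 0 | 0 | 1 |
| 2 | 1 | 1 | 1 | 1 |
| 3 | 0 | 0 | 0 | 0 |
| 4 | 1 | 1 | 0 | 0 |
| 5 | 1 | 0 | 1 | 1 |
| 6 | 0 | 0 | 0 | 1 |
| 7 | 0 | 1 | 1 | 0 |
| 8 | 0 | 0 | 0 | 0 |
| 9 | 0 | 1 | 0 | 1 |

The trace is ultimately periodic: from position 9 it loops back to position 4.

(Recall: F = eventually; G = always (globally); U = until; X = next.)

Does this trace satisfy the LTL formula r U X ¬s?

Walking from position 0: X ¬s first holds at position 0, and r holds at every earlier position along the way, so r U X ¬s holds.

Holds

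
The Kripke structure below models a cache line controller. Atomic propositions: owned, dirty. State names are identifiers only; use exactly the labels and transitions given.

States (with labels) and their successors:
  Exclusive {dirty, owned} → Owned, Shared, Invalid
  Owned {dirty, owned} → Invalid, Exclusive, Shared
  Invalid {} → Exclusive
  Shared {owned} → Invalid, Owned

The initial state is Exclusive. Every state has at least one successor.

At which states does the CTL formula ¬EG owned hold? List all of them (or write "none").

{Invalid}

States satisfying owned: {Exclusive, Owned, Shared}.
States satisfying EG owned: {Exclusive, Owned, Shared}.
States satisfying ¬EG owned: {Invalid}.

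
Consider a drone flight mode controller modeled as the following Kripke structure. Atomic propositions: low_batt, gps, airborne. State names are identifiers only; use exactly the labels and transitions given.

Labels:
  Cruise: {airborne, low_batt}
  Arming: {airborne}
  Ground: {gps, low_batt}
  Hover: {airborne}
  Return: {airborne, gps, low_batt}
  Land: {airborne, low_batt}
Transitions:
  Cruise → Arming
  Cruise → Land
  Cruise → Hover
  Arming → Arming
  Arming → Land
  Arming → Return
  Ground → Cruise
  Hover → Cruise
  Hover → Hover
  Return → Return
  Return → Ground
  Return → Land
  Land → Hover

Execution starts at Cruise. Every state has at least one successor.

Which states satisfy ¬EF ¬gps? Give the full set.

States satisfying ¬gps: {Cruise, Arming, Hover, Land}.
States satisfying EF ¬gps: {Cruise, Arming, Ground, Hover, Return, Land}.
States satisfying ¬EF ¬gps: ∅.

none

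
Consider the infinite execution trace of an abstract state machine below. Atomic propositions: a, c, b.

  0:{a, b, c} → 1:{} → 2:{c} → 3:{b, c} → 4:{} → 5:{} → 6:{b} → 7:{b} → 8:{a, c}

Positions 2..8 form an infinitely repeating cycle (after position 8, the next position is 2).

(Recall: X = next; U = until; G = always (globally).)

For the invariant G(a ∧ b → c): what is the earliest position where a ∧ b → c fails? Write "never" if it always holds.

a ∧ b → c holds at every position 0..8, and those are all the positions the trace ever visits, so the invariant G(a ∧ b → c) is never violated.

never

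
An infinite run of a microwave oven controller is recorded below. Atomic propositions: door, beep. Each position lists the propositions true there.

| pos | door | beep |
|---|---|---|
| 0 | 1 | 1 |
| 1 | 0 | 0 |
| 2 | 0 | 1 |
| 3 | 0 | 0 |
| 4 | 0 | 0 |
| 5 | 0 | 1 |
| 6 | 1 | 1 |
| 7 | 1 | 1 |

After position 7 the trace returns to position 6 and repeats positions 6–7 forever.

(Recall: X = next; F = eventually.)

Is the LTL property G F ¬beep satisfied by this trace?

Violated

F ¬beep must hold at every position from 0 onward. It fails at position 5, so G F ¬beep is false.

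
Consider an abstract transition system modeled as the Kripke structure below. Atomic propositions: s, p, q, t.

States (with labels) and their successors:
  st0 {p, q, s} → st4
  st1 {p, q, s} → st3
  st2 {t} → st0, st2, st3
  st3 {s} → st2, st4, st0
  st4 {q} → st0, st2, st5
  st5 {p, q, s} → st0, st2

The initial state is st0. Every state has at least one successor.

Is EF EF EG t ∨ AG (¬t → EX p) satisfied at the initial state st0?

States satisfying EF EG t: {st0, st1, st2, st3, st4, st5}.
States satisfying EF EF EG t: {st0, st1, st2, st3, st4, st5}.
States satisfying ¬t → EX p: {st2, st3, st4, st5}.
States satisfying AG (¬t → EX p): ∅.
States satisfying EF EF EG t ∨ AG (¬t → EX p): {st0, st1, st2, st3, st4, st5}.
st0 ∈ Sat(EF EF EG t ∨ AG (¬t → EX p)).

Holds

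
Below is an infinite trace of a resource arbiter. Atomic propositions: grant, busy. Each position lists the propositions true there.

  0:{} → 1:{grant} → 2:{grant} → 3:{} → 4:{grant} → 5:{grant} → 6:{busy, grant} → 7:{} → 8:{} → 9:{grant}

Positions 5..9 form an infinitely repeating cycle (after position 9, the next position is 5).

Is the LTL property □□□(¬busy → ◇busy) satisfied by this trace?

□□(¬busy → ◇busy) holds at every position 0..9, and those are all positions ever visited, so □□□(¬busy → ◇busy) holds.

Yes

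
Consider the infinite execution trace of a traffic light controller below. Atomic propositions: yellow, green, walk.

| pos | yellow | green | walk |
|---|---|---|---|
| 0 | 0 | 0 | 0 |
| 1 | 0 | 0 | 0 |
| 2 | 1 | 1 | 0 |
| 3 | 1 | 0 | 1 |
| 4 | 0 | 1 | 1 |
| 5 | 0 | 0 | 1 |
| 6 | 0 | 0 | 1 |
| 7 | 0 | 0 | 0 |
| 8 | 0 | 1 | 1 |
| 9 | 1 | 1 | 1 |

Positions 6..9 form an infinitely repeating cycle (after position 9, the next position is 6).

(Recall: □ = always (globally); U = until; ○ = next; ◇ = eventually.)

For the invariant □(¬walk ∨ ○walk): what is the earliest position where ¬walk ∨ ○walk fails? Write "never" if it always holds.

Check ¬walk ∨ ○walk at each position in order: 0 ✓, 1 ✓, 2 ✓, 3 ✓, 4 ✓, 5 ✓.
At position 6 the labels are {walk} and the next position 7 has {}, so ¬walk ∨ ○walk is false there. This is the first violation.

6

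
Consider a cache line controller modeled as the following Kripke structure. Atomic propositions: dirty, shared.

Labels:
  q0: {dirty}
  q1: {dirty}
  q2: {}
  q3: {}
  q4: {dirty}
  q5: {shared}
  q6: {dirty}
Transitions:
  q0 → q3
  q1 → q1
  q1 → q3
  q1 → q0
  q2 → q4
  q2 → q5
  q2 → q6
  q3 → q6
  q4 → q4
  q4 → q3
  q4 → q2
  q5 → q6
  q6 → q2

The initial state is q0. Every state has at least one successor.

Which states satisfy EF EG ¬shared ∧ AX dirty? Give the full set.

{q3, q5}

States satisfying EG ¬shared: {q0, q1, q2, q3, q4, q6}.
States satisfying EF EG ¬shared: {q0, q1, q2, q3, q4, q5, q6}.
States satisfying dirty: {q0, q1, q4, q6}.
States satisfying AX dirty: {q3, q5}.
States satisfying EF EG ¬shared ∧ AX dirty: {q3, q5}.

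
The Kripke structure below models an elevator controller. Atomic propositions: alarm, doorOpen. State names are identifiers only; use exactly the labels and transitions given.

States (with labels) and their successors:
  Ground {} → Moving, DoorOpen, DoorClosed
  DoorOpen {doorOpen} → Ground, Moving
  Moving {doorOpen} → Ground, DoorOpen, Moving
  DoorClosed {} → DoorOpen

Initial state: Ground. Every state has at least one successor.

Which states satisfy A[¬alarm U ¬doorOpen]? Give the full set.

States satisfying ¬alarm: {Ground, DoorOpen, Moving, DoorClosed}.
States satisfying ¬doorOpen: {Ground, DoorClosed}.
States satisfying A[¬alarm U ¬doorOpen]: {Ground, DoorClosed}.

{Ground, DoorClosed}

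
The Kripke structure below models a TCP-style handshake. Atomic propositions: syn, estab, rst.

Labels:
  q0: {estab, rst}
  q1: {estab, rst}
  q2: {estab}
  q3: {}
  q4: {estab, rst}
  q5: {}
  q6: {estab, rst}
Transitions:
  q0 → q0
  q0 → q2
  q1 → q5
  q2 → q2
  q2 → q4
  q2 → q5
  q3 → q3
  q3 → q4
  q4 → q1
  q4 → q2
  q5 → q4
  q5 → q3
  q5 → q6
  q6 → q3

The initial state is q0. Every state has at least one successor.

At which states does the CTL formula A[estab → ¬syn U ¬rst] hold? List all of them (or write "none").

States satisfying estab → ¬syn: {q0, q1, q2, q3, q4, q5, q6}.
States satisfying ¬rst: {q2, q3, q5}.
States satisfying A[estab → ¬syn U ¬rst]: {q1, q2, q3, q4, q5, q6}.

{q1, q2, q3, q4, q5, q6}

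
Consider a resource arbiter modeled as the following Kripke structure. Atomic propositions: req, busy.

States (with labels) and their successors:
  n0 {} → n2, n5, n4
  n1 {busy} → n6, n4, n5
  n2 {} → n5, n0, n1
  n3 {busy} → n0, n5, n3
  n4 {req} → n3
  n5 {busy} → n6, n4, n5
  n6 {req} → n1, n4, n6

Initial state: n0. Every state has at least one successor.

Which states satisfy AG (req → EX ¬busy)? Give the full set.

States satisfying req → EX ¬busy: {n0, n1, n2, n3, n5, n6}.
States satisfying AG (req → EX ¬busy): ∅.

none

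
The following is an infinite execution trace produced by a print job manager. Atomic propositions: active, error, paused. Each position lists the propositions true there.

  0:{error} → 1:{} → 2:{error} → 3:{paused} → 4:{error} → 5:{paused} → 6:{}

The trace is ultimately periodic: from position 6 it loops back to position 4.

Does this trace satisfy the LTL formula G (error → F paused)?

error → F paused holds at every position 0..6, and those are all positions ever visited, so G (error → F paused) holds.
Positions where error holds: 0, 2, 4.
Check F paused at each: 0→ok, 2→ok, 4→ok.

Satisfied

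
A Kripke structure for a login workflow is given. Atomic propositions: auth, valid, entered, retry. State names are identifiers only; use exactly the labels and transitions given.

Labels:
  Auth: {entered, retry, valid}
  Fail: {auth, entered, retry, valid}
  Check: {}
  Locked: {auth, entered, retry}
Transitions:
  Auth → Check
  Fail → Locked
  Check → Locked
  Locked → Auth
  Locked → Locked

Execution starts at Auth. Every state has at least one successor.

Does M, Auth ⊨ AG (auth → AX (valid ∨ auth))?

States satisfying auth → AX (valid ∨ auth): {Auth, Fail, Check, Locked}.
States satisfying AG (auth → AX (valid ∨ auth)): {Auth, Fail, Check, Locked}.
Every state reachable from Auth satisfies auth → AX (valid ∨ auth).
Auth ∈ Sat(AG (auth → AX (valid ∨ auth))).

Satisfied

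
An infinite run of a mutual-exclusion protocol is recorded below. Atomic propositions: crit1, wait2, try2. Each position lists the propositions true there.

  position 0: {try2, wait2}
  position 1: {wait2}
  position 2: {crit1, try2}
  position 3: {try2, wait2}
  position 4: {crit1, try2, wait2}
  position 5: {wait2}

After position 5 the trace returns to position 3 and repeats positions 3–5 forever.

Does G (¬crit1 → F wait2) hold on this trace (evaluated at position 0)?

¬crit1 → F wait2 holds at every position 0..5, and those are all positions ever visited, so G (¬crit1 → F wait2) holds.
Positions where ¬crit1 holds: 0, 1, 3, 5.
Check F wait2 at each: 0→ok, 1→ok, 3→ok, 5→ok.

Yes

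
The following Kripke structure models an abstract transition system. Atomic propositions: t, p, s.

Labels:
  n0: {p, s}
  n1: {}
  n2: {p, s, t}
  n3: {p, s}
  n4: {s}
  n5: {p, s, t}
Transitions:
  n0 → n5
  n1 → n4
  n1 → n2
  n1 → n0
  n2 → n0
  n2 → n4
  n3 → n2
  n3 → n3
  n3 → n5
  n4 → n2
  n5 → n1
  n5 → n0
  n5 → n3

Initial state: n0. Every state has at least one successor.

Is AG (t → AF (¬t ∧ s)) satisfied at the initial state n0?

States satisfying t → AF (¬t ∧ s): {n0, n1, n2, n3, n4, n5}.
States satisfying AG (t → AF (¬t ∧ s)): {n0, n1, n2, n3, n4, n5}.
Every state reachable from n0 satisfies t → AF (¬t ∧ s).
n0 ∈ Sat(AG (t → AF (¬t ∧ s))).

Holds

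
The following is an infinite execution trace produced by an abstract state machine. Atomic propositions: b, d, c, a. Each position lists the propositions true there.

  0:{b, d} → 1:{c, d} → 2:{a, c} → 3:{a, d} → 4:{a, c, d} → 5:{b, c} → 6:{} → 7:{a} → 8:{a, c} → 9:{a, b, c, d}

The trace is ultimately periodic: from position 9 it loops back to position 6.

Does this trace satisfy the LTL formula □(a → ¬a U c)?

Violated

a → ¬a U c must hold at every position from 0 onward. It fails at position 3, so □(a → ¬a U c) is false.
Positions where a holds: 2, 3, 4, 7, 8, 9.
Check ¬a U c at each: 2→ok, 3→fails, 4→ok, 7→fails, 8→ok, 9→ok.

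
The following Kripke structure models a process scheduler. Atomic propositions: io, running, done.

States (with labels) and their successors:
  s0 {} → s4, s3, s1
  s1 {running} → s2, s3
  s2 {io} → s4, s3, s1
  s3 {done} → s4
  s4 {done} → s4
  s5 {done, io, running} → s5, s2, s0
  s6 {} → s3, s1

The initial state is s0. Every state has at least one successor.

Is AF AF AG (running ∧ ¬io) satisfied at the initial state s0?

No

States satisfying AF AG (running ∧ ¬io): ∅.
States satisfying AF AF AG (running ∧ ¬io): ∅.
There is a path from s0 along which AF AG (running ∧ ¬io) never holds.
s0 ∉ Sat(AF AF AG (running ∧ ¬io)).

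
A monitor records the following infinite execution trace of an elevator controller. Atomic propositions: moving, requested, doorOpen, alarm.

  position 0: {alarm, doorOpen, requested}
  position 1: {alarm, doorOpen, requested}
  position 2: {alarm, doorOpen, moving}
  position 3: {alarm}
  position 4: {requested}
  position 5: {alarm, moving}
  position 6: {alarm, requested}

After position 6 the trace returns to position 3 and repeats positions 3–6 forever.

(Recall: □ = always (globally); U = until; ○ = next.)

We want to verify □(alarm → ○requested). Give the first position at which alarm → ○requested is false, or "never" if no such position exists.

1

Check alarm → ○requested at each position in order: 0 ✓.
At position 1 the labels are {alarm, doorOpen, requested} and the next position 2 has {alarm, doorOpen, moving}, so alarm → ○requested is false there. This is the first violation.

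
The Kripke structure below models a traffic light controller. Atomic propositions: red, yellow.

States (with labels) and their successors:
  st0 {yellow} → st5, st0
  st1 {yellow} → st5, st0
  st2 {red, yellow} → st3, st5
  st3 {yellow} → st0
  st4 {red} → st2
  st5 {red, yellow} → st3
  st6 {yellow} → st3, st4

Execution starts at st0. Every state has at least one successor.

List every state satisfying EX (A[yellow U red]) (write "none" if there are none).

{st0, st1, st2, st4, st6}

States satisfying A[yellow U red]: {st2, st4, st5}.
States satisfying EX (A[yellow U red]): {st0, st1, st2, st4, st6}.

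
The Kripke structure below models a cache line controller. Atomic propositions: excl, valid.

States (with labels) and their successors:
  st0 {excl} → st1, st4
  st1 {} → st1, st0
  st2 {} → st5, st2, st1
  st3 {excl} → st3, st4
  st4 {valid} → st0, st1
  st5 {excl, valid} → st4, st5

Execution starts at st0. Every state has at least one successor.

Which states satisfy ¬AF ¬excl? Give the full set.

States satisfying ¬excl: {st1, st2, st4}.
States satisfying AF ¬excl: {st0, st1, st2, st4}.
States satisfying ¬AF ¬excl: {st3, st5}.

{st3, st5}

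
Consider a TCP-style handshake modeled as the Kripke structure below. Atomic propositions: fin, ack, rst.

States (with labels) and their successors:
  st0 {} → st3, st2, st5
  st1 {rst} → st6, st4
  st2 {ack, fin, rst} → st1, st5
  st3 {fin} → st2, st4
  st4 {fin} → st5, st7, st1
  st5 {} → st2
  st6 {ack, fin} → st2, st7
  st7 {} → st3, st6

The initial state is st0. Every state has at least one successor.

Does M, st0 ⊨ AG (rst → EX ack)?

No

States satisfying rst → EX ack: {st0, st1, st3, st4, st5, st6, st7}.
States satisfying AG (rst → EX ack): ∅.
st2 is reachable from st0 and violates rst → EX ack, so AG fails at st0.
st0 ∉ Sat(AG (rst → EX ack)).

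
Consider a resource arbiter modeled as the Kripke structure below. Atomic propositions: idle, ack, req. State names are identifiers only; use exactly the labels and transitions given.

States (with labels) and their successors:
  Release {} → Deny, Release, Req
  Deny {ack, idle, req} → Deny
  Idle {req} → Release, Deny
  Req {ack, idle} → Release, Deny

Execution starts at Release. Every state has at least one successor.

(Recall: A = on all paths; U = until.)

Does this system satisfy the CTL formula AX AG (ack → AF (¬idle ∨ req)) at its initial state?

Yes

States satisfying AG (ack → AF (¬idle ∨ req)): {Release, Deny, Idle, Req}.
States satisfying AX AG (ack → AF (¬idle ∨ req)): {Release, Deny, Idle, Req}.
Release ∈ Sat(AX AG (ack → AF (¬idle ∨ req))).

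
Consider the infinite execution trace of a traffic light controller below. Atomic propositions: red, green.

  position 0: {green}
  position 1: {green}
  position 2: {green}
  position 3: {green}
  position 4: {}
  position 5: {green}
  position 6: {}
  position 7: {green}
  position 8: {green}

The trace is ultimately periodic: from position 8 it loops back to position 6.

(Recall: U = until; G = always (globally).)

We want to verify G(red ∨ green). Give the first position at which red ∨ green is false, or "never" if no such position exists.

4

Check red ∨ green at each position in order: 0 ✓, 1 ✓, 2 ✓, 3 ✓.
At position 4 the labels are {}, so red ∨ green is false there. This is the first violation.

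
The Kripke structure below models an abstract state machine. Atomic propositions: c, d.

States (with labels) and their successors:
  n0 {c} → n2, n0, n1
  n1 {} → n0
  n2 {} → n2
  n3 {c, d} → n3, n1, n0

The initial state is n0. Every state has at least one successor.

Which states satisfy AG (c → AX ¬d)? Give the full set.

States satisfying c → AX ¬d: {n0, n1, n2}.
States satisfying AG (c → AX ¬d): {n0, n1, n2}.

{n0, n1, n2}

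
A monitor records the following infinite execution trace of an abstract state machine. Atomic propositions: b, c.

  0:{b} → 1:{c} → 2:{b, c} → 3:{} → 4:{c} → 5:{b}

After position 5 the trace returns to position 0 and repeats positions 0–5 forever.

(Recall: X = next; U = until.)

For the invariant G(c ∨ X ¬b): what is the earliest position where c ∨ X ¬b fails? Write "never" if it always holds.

5

Check c ∨ X ¬b at each position in order: 0 ✓, 1 ✓, 2 ✓, 3 ✓, 4 ✓.
At position 5 the labels are {b} and the next position 0 has {b}, so c ∨ X ¬b is false there. This is the first violation.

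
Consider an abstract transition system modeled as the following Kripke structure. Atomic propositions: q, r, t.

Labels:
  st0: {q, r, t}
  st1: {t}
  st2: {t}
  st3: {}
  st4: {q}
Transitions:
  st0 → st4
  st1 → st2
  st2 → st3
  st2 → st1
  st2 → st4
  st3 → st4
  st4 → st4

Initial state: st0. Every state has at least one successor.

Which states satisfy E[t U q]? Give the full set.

States satisfying t: {st0, st1, st2}.
States satisfying q: {st0, st4}.
States satisfying E[t U q]: {st0, st1, st2, st4}.

{st0, st1, st2, st4}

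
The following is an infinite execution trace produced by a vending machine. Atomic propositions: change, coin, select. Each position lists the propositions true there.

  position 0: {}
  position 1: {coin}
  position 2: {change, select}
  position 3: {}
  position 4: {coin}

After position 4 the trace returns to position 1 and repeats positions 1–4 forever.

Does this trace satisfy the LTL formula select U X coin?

Satisfied

Walking from position 0: X coin first holds at position 0, and select holds at every earlier position along the way, so select U X coin holds.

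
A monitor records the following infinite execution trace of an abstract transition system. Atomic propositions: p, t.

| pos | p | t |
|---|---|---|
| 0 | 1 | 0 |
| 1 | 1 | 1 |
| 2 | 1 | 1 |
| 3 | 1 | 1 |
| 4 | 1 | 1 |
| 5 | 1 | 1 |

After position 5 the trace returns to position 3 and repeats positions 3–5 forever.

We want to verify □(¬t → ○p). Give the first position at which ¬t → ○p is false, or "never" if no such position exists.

never

¬t → ○p holds at every position 0..5, and those are all the positions the trace ever visits, so the invariant □(¬t → ○p) is never violated.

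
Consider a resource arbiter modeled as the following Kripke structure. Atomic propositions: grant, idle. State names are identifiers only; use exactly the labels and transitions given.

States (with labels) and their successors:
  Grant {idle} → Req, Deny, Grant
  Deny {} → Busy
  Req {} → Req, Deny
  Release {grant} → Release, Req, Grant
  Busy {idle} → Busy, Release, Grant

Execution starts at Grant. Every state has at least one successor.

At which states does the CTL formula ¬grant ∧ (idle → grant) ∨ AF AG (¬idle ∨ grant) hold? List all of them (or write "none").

States satisfying ¬grant: {Grant, Deny, Req, Busy}.
States satisfying idle → grant: {Deny, Req, Release}.
States satisfying ¬grant ∧ (idle → grant): {Deny, Req}.
States satisfying AG (¬idle ∨ grant): ∅.
States satisfying AF AG (¬idle ∨ grant): ∅.
States satisfying ¬grant ∧ (idle → grant) ∨ AF AG (¬idle ∨ grant): {Deny, Req}.

{Deny, Req}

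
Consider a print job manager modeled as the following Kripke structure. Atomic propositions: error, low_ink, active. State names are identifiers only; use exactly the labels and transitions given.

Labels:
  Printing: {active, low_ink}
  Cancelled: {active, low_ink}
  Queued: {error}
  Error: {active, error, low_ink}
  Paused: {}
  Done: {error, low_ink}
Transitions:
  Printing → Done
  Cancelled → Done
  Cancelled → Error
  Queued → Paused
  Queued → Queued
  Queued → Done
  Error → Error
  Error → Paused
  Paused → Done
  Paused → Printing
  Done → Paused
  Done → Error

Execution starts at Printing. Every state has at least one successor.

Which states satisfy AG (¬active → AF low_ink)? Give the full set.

States satisfying ¬active → AF low_ink: {Printing, Cancelled, Error, Paused, Done}.
States satisfying AG (¬active → AF low_ink): {Printing, Cancelled, Error, Paused, Done}.

{Printing, Cancelled, Error, Paused, Done}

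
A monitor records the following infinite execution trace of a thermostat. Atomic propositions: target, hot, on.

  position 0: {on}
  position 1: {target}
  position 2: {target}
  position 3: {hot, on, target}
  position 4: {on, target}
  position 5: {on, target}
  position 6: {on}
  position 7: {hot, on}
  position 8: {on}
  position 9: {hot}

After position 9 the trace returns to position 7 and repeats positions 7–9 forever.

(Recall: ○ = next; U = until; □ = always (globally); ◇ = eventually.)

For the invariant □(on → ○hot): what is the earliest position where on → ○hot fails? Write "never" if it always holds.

0

At position 0 the labels are {on} and the next position 1 has {target}, so on → ○hot is false there. This is the first violation.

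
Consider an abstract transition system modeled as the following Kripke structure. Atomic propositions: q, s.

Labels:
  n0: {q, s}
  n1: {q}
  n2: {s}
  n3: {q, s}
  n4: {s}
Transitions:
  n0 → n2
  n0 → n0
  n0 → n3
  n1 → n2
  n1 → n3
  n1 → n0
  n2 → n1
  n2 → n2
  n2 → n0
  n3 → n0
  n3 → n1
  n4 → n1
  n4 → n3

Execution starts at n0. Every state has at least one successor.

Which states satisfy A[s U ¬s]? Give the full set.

States satisfying s: {n0, n2, n3, n4}.
States satisfying ¬s: {n1}.
States satisfying A[s U ¬s]: {n1}.

{n1}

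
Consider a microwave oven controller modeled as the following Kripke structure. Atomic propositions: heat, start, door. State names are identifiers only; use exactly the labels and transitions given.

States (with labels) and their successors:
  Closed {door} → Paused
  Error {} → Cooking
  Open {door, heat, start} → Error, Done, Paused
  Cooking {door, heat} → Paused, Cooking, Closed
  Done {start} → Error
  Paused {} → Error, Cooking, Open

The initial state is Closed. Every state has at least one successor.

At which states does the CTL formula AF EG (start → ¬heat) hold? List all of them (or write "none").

States satisfying EG (start → ¬heat): {Closed, Error, Cooking, Done, Paused}.
States satisfying AF EG (start → ¬heat): {Closed, Error, Open, Cooking, Done, Paused}.

{Closed, Error, Open, Cooking, Done, Paused}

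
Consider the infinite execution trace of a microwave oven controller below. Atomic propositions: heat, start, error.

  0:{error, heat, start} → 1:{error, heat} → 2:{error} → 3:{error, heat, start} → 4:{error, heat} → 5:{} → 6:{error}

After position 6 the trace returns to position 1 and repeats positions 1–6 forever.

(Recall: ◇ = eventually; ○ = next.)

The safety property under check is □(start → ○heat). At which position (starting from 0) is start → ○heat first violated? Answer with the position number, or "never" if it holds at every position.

start → ○heat holds at every position 0..6, and those are all the positions the trace ever visits, so the invariant □(start → ○heat) is never violated.

never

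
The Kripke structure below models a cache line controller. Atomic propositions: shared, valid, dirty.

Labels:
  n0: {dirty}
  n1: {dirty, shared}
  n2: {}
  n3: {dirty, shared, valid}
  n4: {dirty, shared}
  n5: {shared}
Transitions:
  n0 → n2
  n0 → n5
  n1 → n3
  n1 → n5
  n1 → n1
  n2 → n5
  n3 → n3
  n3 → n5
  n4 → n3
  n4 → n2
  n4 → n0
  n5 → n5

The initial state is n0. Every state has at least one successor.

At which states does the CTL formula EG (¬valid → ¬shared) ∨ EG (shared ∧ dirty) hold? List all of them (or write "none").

{n1, n3, n4}

States satisfying ¬valid → ¬shared: {n0, n2, n3}.
States satisfying EG (¬valid → ¬shared): {n3}.
States satisfying shared ∧ dirty: {n1, n3, n4}.
States satisfying EG (shared ∧ dirty): {n1, n3, n4}.
States satisfying EG (¬valid → ¬shared) ∨ EG (shared ∧ dirty): {n1, n3, n4}.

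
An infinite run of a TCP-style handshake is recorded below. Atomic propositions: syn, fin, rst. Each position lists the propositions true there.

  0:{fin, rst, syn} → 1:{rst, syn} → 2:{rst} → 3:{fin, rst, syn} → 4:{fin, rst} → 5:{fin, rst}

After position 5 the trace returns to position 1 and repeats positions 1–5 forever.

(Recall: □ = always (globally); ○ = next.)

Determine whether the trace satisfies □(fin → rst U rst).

Holds

fin → rst U rst holds at every position 0..5, and those are all positions ever visited, so □(fin → rst U rst) holds.
Positions where fin holds: 0, 3, 4, 5.
Check rst U rst at each: 0→ok, 3→ok, 4→ok, 5→ok.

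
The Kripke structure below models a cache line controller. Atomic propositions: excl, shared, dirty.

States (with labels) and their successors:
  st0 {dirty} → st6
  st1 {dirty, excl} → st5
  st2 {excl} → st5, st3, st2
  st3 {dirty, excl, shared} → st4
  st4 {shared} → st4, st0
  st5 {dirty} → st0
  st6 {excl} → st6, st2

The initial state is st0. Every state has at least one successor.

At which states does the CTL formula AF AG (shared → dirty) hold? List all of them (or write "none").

none

States satisfying AG (shared → dirty): ∅.
States satisfying AF AG (shared → dirty): ∅.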